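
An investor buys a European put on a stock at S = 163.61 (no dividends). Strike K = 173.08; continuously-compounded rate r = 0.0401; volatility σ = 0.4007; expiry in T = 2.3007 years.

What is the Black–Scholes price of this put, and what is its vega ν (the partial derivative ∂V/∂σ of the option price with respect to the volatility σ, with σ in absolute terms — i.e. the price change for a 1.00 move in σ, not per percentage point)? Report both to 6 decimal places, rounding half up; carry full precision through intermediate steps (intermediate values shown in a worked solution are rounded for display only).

price = 35.551302
ν = 92.687211

σ√T = 0.4007·√2.3007 = 0.607784
d₁ = (ln(S/K) + (r+σ²/2)T) / (σ√T) = (ln(163.61/173.08) + (0.0401+0.4007²/2)·2.3007) / 0.607784 = (-0.056268 + 0.276959) / 0.607784 = 0.363107
d₂ = d₁ − σ√T = 0.363107 − 0.607784 = -0.244677
e^{−rT} = e^{−0.0401·2.3007} = 0.911870
N(−d₁) = 0.358263,  N(−d₂) = 0.596647
Put price V = K·e^{−rT}·N(−d₂) − S·N(−d₁) = 94.166647 − 58.615344 = 35.551302
φ(d₁) = (1/√(2π))·e^{−d₁²/2} = 0.373491
ν = S·φ(d₁)·√T = 92.687211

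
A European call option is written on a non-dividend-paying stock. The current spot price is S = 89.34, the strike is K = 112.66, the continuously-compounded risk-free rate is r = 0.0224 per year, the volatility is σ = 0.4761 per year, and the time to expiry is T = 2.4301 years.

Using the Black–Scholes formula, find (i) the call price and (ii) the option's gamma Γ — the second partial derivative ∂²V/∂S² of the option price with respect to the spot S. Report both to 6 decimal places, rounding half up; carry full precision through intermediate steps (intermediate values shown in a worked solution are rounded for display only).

price = 20.461486
Γ = 0.005964

σ√T = 0.4761·√2.4301 = 0.742182
d₁ = (ln(S/K) + (r+σ²/2)T) / (σ√T) = (ln(89.34/112.66) + (0.0224+0.4761²/2)·2.4301) / 0.742182 = (-0.231925 + 0.329851) / 0.742182 = 0.131943
d₂ = d₁ − σ√T = 0.131943 − 0.742182 = -0.610238
e^{−rT} = e^{−0.0224·2.4301} = 0.947021
N(d₁) = 0.552485,  N(d₂) = 0.270852
Call price V = S·N(d₁) − K·e^{−rT}·N(d₂) = 49.359052 − 28.897566 = 20.461486
φ(d₁) = (1/√(2π))·e^{−d₁²/2} = 0.395485
Γ = φ(d₁) / (S·σ·√T) = 0.005964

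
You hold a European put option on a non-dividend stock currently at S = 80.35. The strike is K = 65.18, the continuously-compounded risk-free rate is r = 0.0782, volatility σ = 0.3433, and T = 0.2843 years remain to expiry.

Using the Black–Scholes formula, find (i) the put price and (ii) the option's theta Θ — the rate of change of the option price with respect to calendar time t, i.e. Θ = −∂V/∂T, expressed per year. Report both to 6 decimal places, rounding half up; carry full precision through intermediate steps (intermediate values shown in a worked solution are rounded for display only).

σ√T = 0.3433·√0.2843 = 0.183047
d₁ = (ln(S/K) + (r+σ²/2)T) / (σ√T) = (ln(80.35/65.18) + (0.0782+0.3433²/2)·0.2843) / 0.183047 = (0.209239 + 0.038985) / 0.183047 = 1.356072
d₂ = d₁ − σ√T = 1.356072 − 0.183047 = 1.173025
e^{−rT} = e^{−0.0782·0.2843} = 0.978013
N(−d₁) = 0.087538,  N(−d₂) = 0.120393
Put price V = K·e^{−rT}·N(−d₂) − S·N(−d₁) = 7.674666 − 7.033685 = 0.640982
φ(d₁) = (1/√(2π))·e^{−d₁²/2} = 0.159071
Θ = −S·φ(d₁)·σ/(2√T) + r·K·e^{−rT}·N(−d₂) = −4.114644 + 0.600159 = -3.514485

price = 0.640982
Θ = -3.514485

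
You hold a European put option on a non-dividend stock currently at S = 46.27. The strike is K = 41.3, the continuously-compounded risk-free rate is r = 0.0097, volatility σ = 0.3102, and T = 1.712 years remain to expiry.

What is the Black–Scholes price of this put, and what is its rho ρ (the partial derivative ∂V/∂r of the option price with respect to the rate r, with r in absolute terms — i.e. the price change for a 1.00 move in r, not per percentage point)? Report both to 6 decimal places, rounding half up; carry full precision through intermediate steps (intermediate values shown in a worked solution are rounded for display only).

σ√T = 0.3102·√1.712 = 0.405876
d₁ = (ln(S/K) + (r+σ²/2)T) / (σ√T) = (ln(46.27/41.3) + (0.0097+0.3102²/2)·1.712) / 0.405876 = (0.113631 + 0.098974) / 0.405876 = 0.523818
d₂ = d₁ − σ√T = 0.523818 − 0.405876 = 0.117942
e^{−rT} = e^{−0.0097·1.712} = 0.983531
N(−d₁) = 0.300202,  N(−d₂) = 0.453057
Put price V = K·e^{−rT}·N(−d₂) − S·N(−d₁) = 18.403083 − 13.890366 = 4.512717
ρ = −K·T·e^{−rT}·N(−d₂) = -31.506078

price = 4.512717
ρ = -31.506078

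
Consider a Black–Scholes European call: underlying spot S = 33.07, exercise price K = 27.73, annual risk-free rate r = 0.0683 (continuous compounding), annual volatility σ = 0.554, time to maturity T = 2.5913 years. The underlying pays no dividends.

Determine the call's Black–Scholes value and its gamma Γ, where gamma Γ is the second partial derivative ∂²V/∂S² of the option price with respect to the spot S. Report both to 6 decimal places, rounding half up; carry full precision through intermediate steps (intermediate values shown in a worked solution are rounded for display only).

price = 15.304913
Γ = 0.009491

σ√T = 0.554·√2.5913 = 0.891802
d₁ = (ln(S/K) + (r+σ²/2)T) / (σ√T) = (ln(33.07/27.73) + (0.0683+0.554²/2)·2.5913) / 0.891802 = (0.176112 + 0.574642) / 0.891802 = 0.841838
d₂ = d₁ − σ√T = 0.841838 − 0.891802 = -0.049964
e^{−rT} = e^{−0.0683·2.5913} = 0.837792
N(d₁) = 0.800061,  N(d₂) = 0.480075
Call price V = S·N(d₁) − K·e^{−rT}·N(d₂) = 26.458007 − 11.153095 = 15.304913
φ(d₁) = (1/√(2π))·e^{−d₁²/2} = 0.279911
Γ = φ(d₁) / (S·σ·√T) = 0.009491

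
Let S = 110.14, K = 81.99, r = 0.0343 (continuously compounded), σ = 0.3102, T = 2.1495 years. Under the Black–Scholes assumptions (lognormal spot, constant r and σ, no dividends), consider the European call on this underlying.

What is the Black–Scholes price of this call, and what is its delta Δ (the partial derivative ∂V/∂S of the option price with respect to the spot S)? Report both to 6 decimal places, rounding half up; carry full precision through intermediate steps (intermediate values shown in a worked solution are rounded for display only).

price = 38.812730
Δ = 0.850482

σ√T = 0.3102·√2.1495 = 0.454790
d₁ = (ln(S/K) + (r+σ²/2)T) / (σ√T) = (ln(110.14/81.99) + (0.0343+0.3102²/2)·2.1495) / 0.454790 = (0.295155 + 0.177145) / 0.454790 = 1.038501
d₂ = d₁ − σ√T = 1.038501 − 0.454790 = 0.583712
e^{−rT} = e^{−0.0343·2.1495} = 0.928924
N(d₁) = 0.850482,  N(d₂) = 0.720293
Call price V = S·N(d₁) − K·e^{−rT}·N(d₂) = 93.672050 − 54.859320 = 38.812730
Δ = N(d₁) = 0.850482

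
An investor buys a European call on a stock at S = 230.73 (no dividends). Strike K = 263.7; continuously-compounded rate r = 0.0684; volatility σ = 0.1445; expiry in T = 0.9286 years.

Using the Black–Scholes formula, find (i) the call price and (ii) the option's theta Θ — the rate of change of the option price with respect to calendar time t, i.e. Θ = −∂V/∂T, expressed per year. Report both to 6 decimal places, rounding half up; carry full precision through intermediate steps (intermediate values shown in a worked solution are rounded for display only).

σ√T = 0.1445·√0.9286 = 0.139246
d₁ = (ln(S/K) + (r+σ²/2)T) / (σ√T) = (ln(230.73/263.7) + (0.0684+0.1445²/2)·0.9286) / 0.139246 = (-0.133564 + 0.073211) / 0.139246 = -0.433427
d₂ = d₁ − σ√T = -0.433427 − 0.139246 = -0.572673
e^{−rT} = e^{−0.0684·0.9286} = 0.938459
N(d₁) = 0.332352,  N(d₂) = 0.283433
Call price V = S·N(d₁) − K·e^{−rT}·N(d₂) = 76.683611 − 70.141615 = 6.541995
φ(d₁) = (1/√(2π))·e^{−d₁²/2} = 0.363176
Θ = −S·φ(d₁)·σ/(2√T) − r·K·e^{−rT}·N(d₂) = −6.282674 − 4.797686 = -11.080360

price = 6.541995
Θ = -11.080360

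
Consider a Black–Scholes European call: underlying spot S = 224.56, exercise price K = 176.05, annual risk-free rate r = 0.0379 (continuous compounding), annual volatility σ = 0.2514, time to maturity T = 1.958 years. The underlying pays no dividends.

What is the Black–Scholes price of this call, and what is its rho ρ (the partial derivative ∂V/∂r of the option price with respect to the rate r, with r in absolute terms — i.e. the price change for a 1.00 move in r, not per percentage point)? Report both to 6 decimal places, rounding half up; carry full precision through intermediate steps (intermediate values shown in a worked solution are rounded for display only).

price = 67.772054
ρ = 245.273652

σ√T = 0.2514·√1.958 = 0.351780
d₁ = (ln(S/K) + (r+σ²/2)T) / (σ√T) = (ln(224.56/176.05) + (0.0379+0.2514²/2)·1.958) / 0.351780 = (0.243375 + 0.136083) / 0.351780 = 1.078678
d₂ = d₁ − σ√T = 1.078678 − 0.351780 = 0.726898
e^{−rT} = e^{−0.0379·1.958} = 0.928478
N(d₁) = 0.859634,  N(d₂) = 0.766356
Call price V = S·N(d₁) − K·e^{−rT}·N(d₂) = 193.039497 − 125.267442 = 67.772054
ρ = K·T·e^{−rT}·N(d₂) = 245.273652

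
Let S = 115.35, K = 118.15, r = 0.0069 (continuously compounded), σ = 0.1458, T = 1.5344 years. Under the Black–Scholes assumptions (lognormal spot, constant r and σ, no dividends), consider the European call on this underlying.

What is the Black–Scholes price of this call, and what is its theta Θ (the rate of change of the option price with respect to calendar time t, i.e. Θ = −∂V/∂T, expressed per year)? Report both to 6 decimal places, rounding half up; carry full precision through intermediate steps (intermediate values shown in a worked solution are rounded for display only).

σ√T = 0.1458·√1.5344 = 0.180604
d₁ = (ln(S/K) + (r+σ²/2)T) / (σ√T) = (ln(115.35/118.15) + (0.0069+0.1458²/2)·1.5344) / 0.180604 = (-0.023984 + 0.026896) / 0.180604 = 0.016125
d₂ = d₁ − σ√T = 0.016125 − 0.180604 = -0.164479
e^{−rT} = e^{−0.0069·1.5344} = 0.989468
N(d₁) = 0.506433,  N(d₂) = 0.434677
Call price V = S·N(d₁) − K·e^{−rT}·N(d₂) = 58.416999 − 50.816226 = 7.600773
φ(d₁) = (1/√(2π))·e^{−d₁²/2} = 0.398890
Θ = −S·φ(d₁)·σ/(2√T) − r·K·e^{−rT}·N(d₂) = −2.707880 − 0.350632 = -3.058512

price = 7.600773
Θ = -3.058512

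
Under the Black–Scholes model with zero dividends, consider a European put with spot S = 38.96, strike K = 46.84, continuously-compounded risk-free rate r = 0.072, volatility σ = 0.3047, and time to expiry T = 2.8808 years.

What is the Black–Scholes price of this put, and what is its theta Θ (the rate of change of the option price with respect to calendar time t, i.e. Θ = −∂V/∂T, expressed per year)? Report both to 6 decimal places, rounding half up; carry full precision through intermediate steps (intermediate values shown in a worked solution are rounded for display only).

price = 7.418996
Θ = 0.269914

σ√T = 0.3047·√2.8808 = 0.517165
d₁ = (ln(S/K) + (r+σ²/2)T) / (σ√T) = (ln(38.96/46.84) + (0.072+0.3047²/2)·2.8808) / 0.517165 = (-0.184202 + 0.341147) / 0.517165 = 0.303472
d₂ = d₁ − σ√T = 0.303472 − 0.517165 = -0.213692
e^{−rT} = e^{−0.072·2.8808} = 0.812680
N(−d₁) = 0.380765,  N(−d₂) = 0.584607
Put price V = K·e^{−rT}·N(−d₂) − S·N(−d₁) = 22.253598 − 14.834601 = 7.418996
φ(d₁) = (1/√(2π))·e^{−d₁²/2} = 0.380988
Θ = −S·φ(d₁)·σ/(2√T) + r·K·e^{−rT}·N(−d₂) = −1.332345 + 1.602259 = 0.269914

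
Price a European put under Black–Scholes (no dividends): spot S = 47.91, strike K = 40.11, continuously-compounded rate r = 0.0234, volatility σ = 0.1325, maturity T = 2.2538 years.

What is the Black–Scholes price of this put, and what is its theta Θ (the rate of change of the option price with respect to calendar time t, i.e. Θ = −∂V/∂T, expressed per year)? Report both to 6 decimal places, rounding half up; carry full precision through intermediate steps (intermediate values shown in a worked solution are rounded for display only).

σ√T = 0.1325·√2.2538 = 0.198918
d₁ = (ln(S/K) + (r+σ²/2)T) / (σ√T) = (ln(47.91/40.11) + (0.0234+0.1325²/2)·2.2538) / 0.198918 = (0.177699 + 0.072523) / 0.198918 = 1.257915
d₂ = d₁ − σ√T = 1.257915 − 0.198918 = 1.058997
e^{−rT} = e^{−0.0234·2.2538} = 0.948628
N(−d₁) = 0.104211,  N(−d₂) = 0.144801
Put price V = K·e^{−rT}·N(−d₂) − S·N(−d₁) = 5.509581 − 4.992761 = 0.516820
φ(d₁) = (1/√(2π))·e^{−d₁²/2} = 0.180845
Θ = −S·φ(d₁)·σ/(2√T) + r·K·e^{−rT}·N(−d₂) = −0.382350 + 0.128924 = -0.253426

price = 0.516820
Θ = -0.253426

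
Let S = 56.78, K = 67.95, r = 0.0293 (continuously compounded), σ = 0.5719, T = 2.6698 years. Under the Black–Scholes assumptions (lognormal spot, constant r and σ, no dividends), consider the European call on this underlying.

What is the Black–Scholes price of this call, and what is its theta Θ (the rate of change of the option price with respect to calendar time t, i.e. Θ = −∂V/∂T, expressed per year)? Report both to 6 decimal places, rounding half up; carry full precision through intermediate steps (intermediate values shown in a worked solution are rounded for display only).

price = 18.599755
Θ = -4.237083

σ√T = 0.5719·√2.6698 = 0.934457
d₁ = (ln(S/K) + (r+σ²/2)T) / (σ√T) = (ln(56.78/67.95) + (0.0293+0.5719²/2)·2.6698) / 0.934457 = (-0.179588 + 0.514830) / 0.934457 = 0.358756
d₂ = d₁ − σ√T = 0.358756 − 0.934457 = -0.575701
e^{−rT} = e^{−0.0293·2.6698} = 0.924756
N(d₁) = 0.640111,  N(d₂) = 0.282409
Call price V = S·N(d₁) − K·e^{−rT}·N(d₂) = 36.345518 − 17.745763 = 18.599755
φ(d₁) = (1/√(2π))·e^{−d₁²/2} = 0.374078
Θ = −S·φ(d₁)·σ/(2√T) − r·K·e^{−rT}·N(d₂) = −3.717132 − 0.519951 = -4.237083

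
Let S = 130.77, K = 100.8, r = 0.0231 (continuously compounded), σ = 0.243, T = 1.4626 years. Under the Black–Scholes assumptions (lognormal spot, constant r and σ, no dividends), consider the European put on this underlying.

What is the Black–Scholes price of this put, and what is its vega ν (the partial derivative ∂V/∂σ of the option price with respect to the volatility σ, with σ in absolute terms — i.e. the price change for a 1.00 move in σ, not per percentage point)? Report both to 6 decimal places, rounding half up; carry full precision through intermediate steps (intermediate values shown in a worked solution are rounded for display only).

σ√T = 0.243·√1.4626 = 0.293879
d₁ = (ln(S/K) + (r+σ²/2)T) / (σ√T) = (ln(130.77/100.8) + (0.0231+0.243²/2)·1.4626) / 0.293879 = (0.260302 + 0.076969) / 0.293879 = 1.147649
d₂ = d₁ − σ√T = 1.147649 − 0.293879 = 0.853770
e^{−rT} = e^{−0.0231·1.4626} = 0.966778
N(−d₁) = 0.125557,  N(−d₂) = 0.196616
Put price V = K·e^{−rT}·N(−d₂) − S·N(−d₁) = 19.160510 − 16.419059 = 2.741451
φ(d₁) = (1/√(2π))·e^{−d₁²/2} = 0.206493
ν = S·φ(d₁)·√T = 32.657038

price = 2.741451
ν = 32.657038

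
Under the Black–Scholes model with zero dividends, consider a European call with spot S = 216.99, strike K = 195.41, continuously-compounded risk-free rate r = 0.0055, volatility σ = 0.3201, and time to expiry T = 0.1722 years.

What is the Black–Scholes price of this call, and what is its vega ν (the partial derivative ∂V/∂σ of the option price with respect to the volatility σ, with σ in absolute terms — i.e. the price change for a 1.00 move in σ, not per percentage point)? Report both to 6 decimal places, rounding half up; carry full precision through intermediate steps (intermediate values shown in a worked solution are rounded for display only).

price = 25.071885
ν = 24.772014

σ√T = 0.3201·√0.1722 = 0.132832
d₁ = (ln(S/K) + (r+σ²/2)T) / (σ√T) = (ln(216.99/195.41) + (0.0055+0.3201²/2)·0.1722) / 0.132832 = (0.104751 + 0.009769) / 0.132832 = 0.862147
d₂ = d₁ − σ√T = 0.862147 − 0.132832 = 0.729315
e^{−rT} = e^{−0.0055·0.1722} = 0.999053
N(d₁) = 0.805697,  N(d₂) = 0.767096
Call price V = S·N(d₁) − K·e^{−rT}·N(d₂) = 174.828131 − 149.756247 = 25.071885
φ(d₁) = (1/√(2π))·e^{−d₁²/2} = 0.275109
ν = S·φ(d₁)·√T = 24.772014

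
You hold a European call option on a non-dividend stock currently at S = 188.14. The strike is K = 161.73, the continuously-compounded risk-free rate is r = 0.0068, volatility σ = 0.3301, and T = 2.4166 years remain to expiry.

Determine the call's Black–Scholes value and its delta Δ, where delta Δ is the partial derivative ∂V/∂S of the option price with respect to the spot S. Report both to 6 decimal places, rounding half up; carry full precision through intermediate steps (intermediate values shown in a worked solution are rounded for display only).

price = 51.494362
Δ = 0.720175

σ√T = 0.3301·√2.4166 = 0.513154
d₁ = (ln(S/K) + (r+σ²/2)T) / (σ√T) = (ln(188.14/161.73) + (0.0068+0.3301²/2)·2.4166) / 0.513154 = (0.151258 + 0.148097) / 0.513154 = 0.583362
d₂ = d₁ − σ√T = 0.583362 − 0.513154 = 0.070208
e^{−rT} = e^{−0.0068·2.4166} = 0.983701
N(d₁) = 0.720175,  N(d₂) = 0.527986
Call price V = S·N(d₁) − K·e^{−rT}·N(d₂) = 135.493749 − 83.999387 = 51.494362
Δ = N(d₁) = 0.720175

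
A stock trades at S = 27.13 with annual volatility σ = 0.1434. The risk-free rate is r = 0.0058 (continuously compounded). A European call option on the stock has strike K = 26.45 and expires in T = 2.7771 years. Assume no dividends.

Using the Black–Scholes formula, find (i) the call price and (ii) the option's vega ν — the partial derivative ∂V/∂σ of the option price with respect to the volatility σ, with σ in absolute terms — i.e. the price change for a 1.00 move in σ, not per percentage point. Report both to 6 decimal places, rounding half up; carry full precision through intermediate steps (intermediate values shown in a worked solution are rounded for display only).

σ√T = 0.1434·√2.7771 = 0.238971
d₁ = (ln(S/K) + (r+σ²/2)T) / (σ√T) = (ln(27.13/26.45) + (0.0058+0.1434²/2)·2.7771) / 0.238971 = (0.025384 + 0.044661) / 0.238971 = 0.293110
d₂ = d₁ − σ√T = 0.293110 − 0.238971 = 0.054139
e^{−rT} = e^{−0.0058·2.7771} = 0.984022
N(d₁) = 0.615281,  N(d₂) = 0.521588
Call price V = S·N(d₁) − K·e^{−rT}·N(d₂) = 16.692570 − 13.575561 = 3.117008
φ(d₁) = (1/√(2π))·e^{−d₁²/2} = 0.382168
ν = S·φ(d₁)·√T = 17.278251

price = 3.117008
ν = 17.278251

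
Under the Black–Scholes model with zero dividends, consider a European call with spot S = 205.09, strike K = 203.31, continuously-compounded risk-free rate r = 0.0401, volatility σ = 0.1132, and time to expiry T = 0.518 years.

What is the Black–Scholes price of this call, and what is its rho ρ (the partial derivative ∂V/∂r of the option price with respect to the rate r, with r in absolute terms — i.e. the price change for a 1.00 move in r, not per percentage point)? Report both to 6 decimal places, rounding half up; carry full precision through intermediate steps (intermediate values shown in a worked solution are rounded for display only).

price = 9.972390
ρ = 64.569042

σ√T = 0.1132·√0.518 = 0.081473
d₁ = (ln(S/K) + (r+σ²/2)T) / (σ√T) = (ln(205.09/203.31) + (0.0401+0.1132²/2)·0.518) / 0.081473 = (0.008717 + 0.024091) / 0.081473 = 0.402684
d₂ = d₁ − σ√T = 0.402684 − 0.081473 = 0.321211
e^{−rT} = e^{−0.0401·0.518} = 0.979442
N(d₁) = 0.656410,  N(d₂) = 0.625975
Call price V = S·N(d₁) − K·e^{−rT}·N(d₂) = 134.623050 − 124.650660 = 9.972390
ρ = K·T·e^{−rT}·N(d₂) = 64.569042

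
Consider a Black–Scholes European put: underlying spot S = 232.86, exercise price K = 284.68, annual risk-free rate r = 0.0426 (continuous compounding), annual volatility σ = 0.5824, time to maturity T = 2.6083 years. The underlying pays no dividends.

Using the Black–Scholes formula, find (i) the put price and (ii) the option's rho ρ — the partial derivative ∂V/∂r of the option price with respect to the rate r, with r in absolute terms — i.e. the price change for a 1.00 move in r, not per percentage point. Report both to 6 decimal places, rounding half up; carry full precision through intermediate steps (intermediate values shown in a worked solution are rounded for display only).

σ√T = 0.5824·√2.6083 = 0.940590
d₁ = (ln(S/K) + (r+σ²/2)T) / (σ√T) = (ln(232.86/284.68) + (0.0426+0.5824²/2)·2.6083) / 0.940590 = (-0.200928 + 0.553468) / 0.940590 = 0.374807
d₂ = d₁ − σ√T = 0.374807 − 0.940590 = -0.565782
e^{−rT} = e^{−0.0426·2.6083} = 0.894837
N(−d₁) = 0.353902,  N(−d₂) = 0.714229
Put price V = K·e^{−rT}·N(−d₂) − S·N(−d₁) = 181.944330 − 82.409617 = 99.534713
ρ = −K·T·e^{−rT}·N(−d₂) = -474.565396

price = 99.534713
ρ = -474.565396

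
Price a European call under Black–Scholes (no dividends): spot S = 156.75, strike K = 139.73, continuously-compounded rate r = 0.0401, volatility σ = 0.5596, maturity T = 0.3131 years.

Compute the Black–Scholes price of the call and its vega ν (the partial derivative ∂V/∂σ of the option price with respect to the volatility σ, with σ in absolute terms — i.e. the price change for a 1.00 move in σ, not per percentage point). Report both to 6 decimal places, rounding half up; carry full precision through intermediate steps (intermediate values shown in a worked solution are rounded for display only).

price = 29.200314
ν = 29.850451

σ√T = 0.5596·√0.3131 = 0.313126
d₁ = (ln(S/K) + (r+σ²/2)T) / (σ√T) = (ln(156.75/139.73) + (0.0401+0.5596²/2)·0.3131) / 0.313126 = (0.114940 + 0.061579) / 0.313126 = 0.563733
d₂ = d₁ − σ√T = 0.563733 − 0.313126 = 0.250607
e^{−rT} = e^{−0.0401·0.3131} = 0.987523
N(d₁) = 0.713532,  N(d₂) = 0.598941
Call price V = S·N(d₁) − K·e^{−rT}·N(d₂) = 111.846147 − 82.645833 = 29.200314
φ(d₁) = (1/√(2π))·e^{−d₁²/2} = 0.340331
ν = S·φ(d₁)·√T = 29.850451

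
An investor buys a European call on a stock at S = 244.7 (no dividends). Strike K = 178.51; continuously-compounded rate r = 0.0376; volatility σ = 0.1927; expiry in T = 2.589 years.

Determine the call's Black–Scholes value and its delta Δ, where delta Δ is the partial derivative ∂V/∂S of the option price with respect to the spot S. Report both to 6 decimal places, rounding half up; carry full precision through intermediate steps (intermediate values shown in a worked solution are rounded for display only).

σ√T = 0.1927·√2.589 = 0.310061
d₁ = (ln(S/K) + (r+σ²/2)T) / (σ√T) = (ln(244.7/178.51) + (0.0376+0.1927²/2)·2.589) / 0.310061 = (0.315388 + 0.145415) / 0.310061 = 1.486169
d₂ = d₁ − σ√T = 1.486169 − 0.310061 = 1.176108
e^{−rT} = e^{−0.0376·2.589} = 0.907242
N(d₁) = 0.931383,  N(d₂) = 0.880224
Call price V = S·N(d₁) − K·e^{−rT}·N(d₂) = 227.909380 − 142.553805 = 85.355575
Δ = N(d₁) = 0.931383

price = 85.355575
Δ = 0.931383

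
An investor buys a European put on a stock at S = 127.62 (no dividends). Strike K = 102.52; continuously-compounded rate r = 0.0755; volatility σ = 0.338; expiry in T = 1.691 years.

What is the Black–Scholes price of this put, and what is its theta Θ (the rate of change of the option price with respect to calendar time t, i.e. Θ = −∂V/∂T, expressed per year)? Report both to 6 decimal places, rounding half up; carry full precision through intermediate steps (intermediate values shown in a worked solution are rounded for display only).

price = 5.701857
Θ = -2.039703

σ√T = 0.338·√1.691 = 0.439530
d₁ = (ln(S/K) + (r+σ²/2)T) / (σ√T) = (ln(127.62/102.52) + (0.0755+0.338²/2)·1.691) / 0.439530 = (0.218999 + 0.224264) / 0.439530 = 1.008493
d₂ = d₁ − σ√T = 1.008493 − 0.439530 = 0.568963
e^{−rT} = e^{−0.0755·1.691} = 0.880143
N(−d₁) = 0.156609,  N(−d₂) = 0.284691
Put price V = K·e^{−rT}·N(−d₂) − S·N(−d₁) = 25.688282 − 19.986425 = 5.701857
φ(d₁) = (1/√(2π))·e^{−d₁²/2} = 0.239916
Θ = −S·φ(d₁)·σ/(2√T) + r·K·e^{−rT}·N(−d₂) = −3.979168 + 1.939465 = -2.039703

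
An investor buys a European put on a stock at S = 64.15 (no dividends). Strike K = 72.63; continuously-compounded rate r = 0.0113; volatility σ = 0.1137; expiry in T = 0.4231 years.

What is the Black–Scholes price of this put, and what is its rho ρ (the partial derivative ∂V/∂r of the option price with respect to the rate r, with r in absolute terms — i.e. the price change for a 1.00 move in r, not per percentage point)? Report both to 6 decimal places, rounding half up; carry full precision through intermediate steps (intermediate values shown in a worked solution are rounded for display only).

price = 8.246746
ρ = -29.073484

σ√T = 0.1137·√0.4231 = 0.073957
d₁ = (ln(S/K) + (r+σ²/2)T) / (σ√T) = (ln(64.15/72.63) + (0.0113+0.1137²/2)·0.4231) / 0.073957 = (-0.124154 + 0.007516) / 0.073957 = -1.577097
d₂ = d₁ − σ√T = -1.577097 − 0.073957 = -1.651054
e^{−rT} = e^{−0.0113·0.4231} = 0.995230
N(−d₁) = 0.942613,  N(−d₂) = 0.950636
Put price V = K·e^{−rT}·N(−d₂) − S·N(−d₁) = 68.715395 − 60.468649 = 8.246746
ρ = −K·T·e^{−rT}·N(−d₂) = -29.073484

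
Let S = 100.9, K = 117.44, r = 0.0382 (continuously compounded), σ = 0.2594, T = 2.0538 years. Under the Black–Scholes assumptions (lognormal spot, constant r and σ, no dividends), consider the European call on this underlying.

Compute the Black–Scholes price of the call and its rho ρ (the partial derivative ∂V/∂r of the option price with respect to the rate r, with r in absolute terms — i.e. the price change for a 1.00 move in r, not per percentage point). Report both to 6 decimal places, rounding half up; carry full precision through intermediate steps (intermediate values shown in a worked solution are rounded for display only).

price = 11.901293
ρ = 78.227530

σ√T = 0.2594·√2.0538 = 0.371748
d₁ = (ln(S/K) + (r+σ²/2)T) / (σ√T) = (ln(100.9/117.44) + (0.0382+0.2594²/2)·2.0538) / 0.371748 = (-0.151798 + 0.147554) / 0.371748 = -0.011416
d₂ = d₁ − σ√T = -0.011416 − 0.371748 = -0.383165
e^{−rT} = e^{−0.0382·2.0538} = 0.924544
N(d₁) = 0.495446,  N(d₂) = 0.350799
Call price V = S·N(d₁) − K·e^{−rT}·N(d₂) = 49.990459 − 38.089166 = 11.901293
ρ = K·T·e^{−rT}·N(d₂) = 78.227530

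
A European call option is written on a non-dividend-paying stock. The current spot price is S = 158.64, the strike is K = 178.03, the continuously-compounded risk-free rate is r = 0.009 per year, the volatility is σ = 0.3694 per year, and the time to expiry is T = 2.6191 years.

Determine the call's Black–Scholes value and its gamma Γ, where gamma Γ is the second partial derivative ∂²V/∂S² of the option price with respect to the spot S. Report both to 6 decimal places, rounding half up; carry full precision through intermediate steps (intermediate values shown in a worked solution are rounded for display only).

σ√T = 0.3694·√2.6191 = 0.597823
d₁ = (ln(S/K) + (r+σ²/2)T) / (σ√T) = (ln(158.64/178.03) + (0.009+0.3694²/2)·2.6191) / 0.597823 = (-0.115315 + 0.202268) / 0.597823 = 0.145451
d₂ = d₁ − σ√T = 0.145451 − 0.597823 = -0.452373
e^{−rT} = e^{−0.009·2.6191} = 0.976704
N(d₁) = 0.557822,  N(d₂) = 0.325500
Call price V = S·N(d₁) − K·e^{−rT}·N(d₂) = 88.492948 − 56.598808 = 31.894140
φ(d₁) = (1/√(2π))·e^{−d₁²/2} = 0.394745
Γ = φ(d₁) / (S·σ·√T) = 0.004162

price = 31.894140
Γ = 0.004162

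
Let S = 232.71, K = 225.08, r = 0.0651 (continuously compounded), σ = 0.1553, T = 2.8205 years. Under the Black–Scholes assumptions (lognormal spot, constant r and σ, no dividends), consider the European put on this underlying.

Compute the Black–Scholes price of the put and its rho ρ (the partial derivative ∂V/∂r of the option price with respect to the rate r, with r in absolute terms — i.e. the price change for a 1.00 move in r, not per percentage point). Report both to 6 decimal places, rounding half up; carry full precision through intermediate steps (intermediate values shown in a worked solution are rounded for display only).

price = 6.155404
ρ = -127.608493

σ√T = 0.1553·√2.8205 = 0.260816
d₁ = (ln(S/K) + (r+σ²/2)T) / (σ√T) = (ln(232.71/225.08) + (0.0651+0.1553²/2)·2.8205) / 0.260816 = (0.033337 + 0.217627) / 0.260816 = 0.962227
d₂ = d₁ − σ√T = 0.962227 − 0.260816 = 0.701410
e^{−rT} = e^{−0.0651·2.8205} = 0.832257
N(−d₁) = 0.167968,  N(−d₂) = 0.241523
Put price V = K·e^{−rT}·N(−d₂) − S·N(−d₁) = 45.243217 − 39.087813 = 6.155404
ρ = −K·T·e^{−rT}·N(−d₂) = -127.608493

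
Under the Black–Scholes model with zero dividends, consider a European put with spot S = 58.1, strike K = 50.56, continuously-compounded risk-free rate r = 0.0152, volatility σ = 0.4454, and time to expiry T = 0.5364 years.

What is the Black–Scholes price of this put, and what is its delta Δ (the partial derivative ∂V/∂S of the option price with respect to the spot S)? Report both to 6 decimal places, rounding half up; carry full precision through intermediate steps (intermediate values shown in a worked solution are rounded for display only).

price = 3.731243
Δ = -0.269534

σ√T = 0.4454·√0.5364 = 0.326208
d₁ = (ln(S/K) + (r+σ²/2)T) / (σ√T) = (ln(58.1/50.56) + (0.0152+0.4454²/2)·0.5364) / 0.326208 = (0.139005 + 0.061359) / 0.326208 = 0.614222
d₂ = d₁ − σ√T = 0.614222 − 0.326208 = 0.288014
e^{−rT} = e^{−0.0152·0.5364} = 0.991880
N(−d₁) = 0.269534,  N(−d₂) = 0.386668
Put price V = K·e^{−rT}·N(−d₂) − S·N(−d₁) = 19.391193 − 15.659950 = 3.731243
Δ = −N(−d₁) = -0.269534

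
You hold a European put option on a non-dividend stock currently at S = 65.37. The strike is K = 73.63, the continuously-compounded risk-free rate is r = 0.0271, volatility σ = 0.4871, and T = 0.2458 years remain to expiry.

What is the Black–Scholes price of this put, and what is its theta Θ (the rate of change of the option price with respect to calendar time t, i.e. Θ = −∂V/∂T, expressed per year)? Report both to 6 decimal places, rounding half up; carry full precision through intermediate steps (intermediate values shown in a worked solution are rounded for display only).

σ√T = 0.4871·√0.2458 = 0.241496
d₁ = (ln(S/K) + (r+σ²/2)T) / (σ√T) = (ln(65.37/73.63) + (0.0271+0.4871²/2)·0.2458) / 0.241496 = (-0.118989 + 0.035821) / 0.241496 = -0.344387
d₂ = d₁ − σ√T = -0.344387 − 0.241496 = -0.585882
e^{−rT} = e^{−0.0271·0.2458} = 0.993361
N(−d₁) = 0.634722,  N(−d₂) = 0.721023
Put price V = K·e^{−rT}·N(−d₂) − S·N(−d₁) = 52.736444 − 41.491799 = 11.244645
φ(d₁) = (1/√(2π))·e^{−d₁²/2} = 0.375972
Θ = −S·φ(d₁)·σ/(2√T) + r·K·e^{−rT}·N(−d₂) = −12.073455 + 1.429158 = -10.644298

price = 11.244645
Θ = -10.644298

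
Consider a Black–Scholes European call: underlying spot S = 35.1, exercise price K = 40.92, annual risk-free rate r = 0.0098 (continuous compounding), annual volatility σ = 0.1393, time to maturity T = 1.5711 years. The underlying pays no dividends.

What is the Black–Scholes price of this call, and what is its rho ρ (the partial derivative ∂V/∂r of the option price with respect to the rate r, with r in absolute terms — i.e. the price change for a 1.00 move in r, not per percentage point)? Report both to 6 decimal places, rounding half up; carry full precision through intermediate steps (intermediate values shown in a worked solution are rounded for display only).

σ√T = 0.1393·√1.5711 = 0.174604
d₁ = (ln(S/K) + (r+σ²/2)T) / (σ√T) = (ln(35.1/40.92) + (0.0098+0.1393²/2)·1.5711) / 0.174604 = (-0.153418 + 0.030640) / 0.174604 = -0.703181
d₂ = d₁ − σ√T = -0.703181 − 0.174604 = -0.877784
e^{−rT} = e^{−0.0098·1.5711} = 0.984721
N(d₁) = 0.240972,  N(d₂) = 0.190030
Call price V = S·N(d₁) − K·e^{−rT}·N(d₂) = 8.458102 − 7.657235 = 0.800867
ρ = K·T·e^{−rT}·N(d₂) = 12.030283

price = 0.800867
ρ = 12.030283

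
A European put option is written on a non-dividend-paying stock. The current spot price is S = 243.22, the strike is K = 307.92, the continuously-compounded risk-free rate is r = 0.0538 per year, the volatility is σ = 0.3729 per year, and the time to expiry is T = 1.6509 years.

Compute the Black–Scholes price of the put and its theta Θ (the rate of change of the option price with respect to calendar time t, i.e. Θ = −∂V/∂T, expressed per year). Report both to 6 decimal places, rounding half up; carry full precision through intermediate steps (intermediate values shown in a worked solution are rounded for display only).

σ√T = 0.3729·√1.6509 = 0.479129
d₁ = (ln(S/K) + (r+σ²/2)T) / (σ√T) = (ln(243.22/307.92) + (0.0538+0.3729²/2)·1.6509) / 0.479129 = (-0.235874 + 0.203601) / 0.479129 = -0.067357
d₂ = d₁ − σ√T = -0.067357 − 0.479129 = -0.546486
e^{−rT} = e^{−0.0538·1.6509} = 0.915012
N(−d₁) = 0.526851,  N(−d₂) = 0.707634
Put price V = K·e^{−rT}·N(−d₂) − S·N(−d₁) = 199.376217 − 128.140767 = 71.235451
φ(d₁) = (1/√(2π))·e^{−d₁²/2} = 0.398038
Θ = −S·φ(d₁)·σ/(2√T) + r·K·e^{−rT}·N(−d₂) = −14.048377 + 10.726440 = -3.321937

price = 71.235451
Θ = -3.321937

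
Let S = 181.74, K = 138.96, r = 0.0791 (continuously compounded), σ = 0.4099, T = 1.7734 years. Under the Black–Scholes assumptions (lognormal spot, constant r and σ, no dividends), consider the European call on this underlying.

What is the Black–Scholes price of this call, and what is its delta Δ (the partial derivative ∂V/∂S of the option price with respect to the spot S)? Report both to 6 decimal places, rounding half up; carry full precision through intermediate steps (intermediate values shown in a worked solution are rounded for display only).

price = 71.373543
Δ = 0.846514

σ√T = 0.4099·√1.7734 = 0.545860
d₁ = (ln(S/K) + (r+σ²/2)T) / (σ√T) = (ln(181.74/138.96) + (0.0791+0.4099²/2)·1.7734) / 0.545860 = (0.268391 + 0.289258) / 0.545860 = 1.021596
d₂ = d₁ − σ√T = 1.021596 − 0.545860 = 0.475736
e^{−rT} = e^{−0.0791·1.7734} = 0.869118
N(d₁) = 0.846514,  N(d₂) = 0.682869
Call price V = S·N(d₁) − K·e^{−rT}·N(d₂) = 153.845448 − 82.471905 = 71.373543
Δ = N(d₁) = 0.846514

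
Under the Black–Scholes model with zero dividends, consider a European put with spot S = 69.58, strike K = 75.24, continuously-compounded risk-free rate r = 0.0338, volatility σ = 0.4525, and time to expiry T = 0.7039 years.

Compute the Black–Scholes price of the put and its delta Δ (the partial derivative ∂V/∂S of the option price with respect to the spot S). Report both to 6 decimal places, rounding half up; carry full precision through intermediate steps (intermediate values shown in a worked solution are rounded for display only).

σ√T = 0.4525·√0.7039 = 0.379642
d₁ = (ln(S/K) + (r+σ²/2)T) / (σ√T) = (ln(69.58/75.24) + (0.0338+0.4525²/2)·0.7039) / 0.379642 = (-0.078206 + 0.095856) / 0.379642 = 0.046491
d₂ = d₁ − σ√T = 0.046491 − 0.379642 = -0.333151
e^{−rT} = e^{−0.0338·0.7039} = 0.976489
N(−d₁) = 0.481459,  N(−d₂) = 0.630490
Put price V = K·e^{−rT}·N(−d₂) − S·N(−d₁) = 46.322733 − 33.499947 = 12.822786
Δ = −N(−d₁) = -0.481459

price = 12.822786
Δ = -0.481459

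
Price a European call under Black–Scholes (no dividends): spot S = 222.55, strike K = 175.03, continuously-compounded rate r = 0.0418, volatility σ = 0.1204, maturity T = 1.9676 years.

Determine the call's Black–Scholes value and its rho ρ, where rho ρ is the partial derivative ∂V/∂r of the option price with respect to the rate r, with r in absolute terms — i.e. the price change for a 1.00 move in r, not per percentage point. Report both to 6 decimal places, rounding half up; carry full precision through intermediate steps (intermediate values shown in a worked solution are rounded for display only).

σ√T = 0.1204·√1.9676 = 0.168886
d₁ = (ln(S/K) + (r+σ²/2)T) / (σ√T) = (ln(222.55/175.03) + (0.0418+0.1204²/2)·1.9676) / 0.168886 = (0.240194 + 0.096507) / 0.168886 = 1.993655
d₂ = d₁ − σ√T = 1.993655 − 0.168886 = 1.824769
e^{−rT} = e^{−0.0418·1.9676} = 0.921046
N(d₁) = 0.976905,  N(d₂) = 0.965982
Call price V = S·N(d₁) − K·e^{−rT}·N(d₂) = 217.410235 − 155.726561 = 61.683674
ρ = K·T·e^{−rT}·N(d₂) = 306.407582

price = 61.683674
ρ = 306.407582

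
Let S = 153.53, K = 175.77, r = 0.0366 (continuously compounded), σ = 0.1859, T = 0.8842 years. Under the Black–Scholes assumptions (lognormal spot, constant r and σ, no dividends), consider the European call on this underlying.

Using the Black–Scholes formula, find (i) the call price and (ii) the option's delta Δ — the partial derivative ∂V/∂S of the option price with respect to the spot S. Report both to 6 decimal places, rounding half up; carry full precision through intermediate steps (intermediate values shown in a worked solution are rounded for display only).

σ√T = 0.1859·√0.8842 = 0.174805
d₁ = (ln(S/K) + (r+σ²/2)T) / (σ√T) = (ln(153.53/175.77) + (0.0366+0.1859²/2)·0.8842) / 0.174805 = (-0.135280 + 0.047640) / 0.174805 = -0.501359
d₂ = d₁ − σ√T = -0.501359 − 0.174805 = -0.676164
e^{−rT} = e^{−0.0366·0.8842} = 0.968156
N(d₁) = 0.308059,  N(d₂) = 0.249468
Call price V = S·N(d₁) − K·e^{−rT}·N(d₂) = 47.296353 − 42.452722 = 4.843631
Δ = N(d₁) = 0.308059

price = 4.843631
Δ = 0.308059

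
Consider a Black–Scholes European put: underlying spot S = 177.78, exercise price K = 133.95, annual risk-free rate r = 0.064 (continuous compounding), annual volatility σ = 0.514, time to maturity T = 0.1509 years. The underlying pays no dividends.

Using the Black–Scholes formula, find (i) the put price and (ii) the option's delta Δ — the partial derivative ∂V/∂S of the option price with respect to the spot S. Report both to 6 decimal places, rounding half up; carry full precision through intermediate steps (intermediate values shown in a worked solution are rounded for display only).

price = 0.966898
Δ = -0.058679

σ√T = 0.514·√0.1509 = 0.199668
d₁ = (ln(S/K) + (r+σ²/2)T) / (σ√T) = (ln(177.78/133.95) + (0.064+0.514²/2)·0.1509) / 0.199668 = (0.283080 + 0.029591) / 0.199668 = 1.565959
d₂ = d₁ − σ√T = 1.565959 − 0.199668 = 1.366292
e^{−rT} = e^{−0.064·0.1509} = 0.990389
N(−d₁) = 0.058679,  N(−d₂) = 0.085924
Put price V = K·e^{−rT}·N(−d₂) − S·N(−d₁) = 11.398865 − 10.431967 = 0.966898
Δ = −N(−d₁) = -0.058679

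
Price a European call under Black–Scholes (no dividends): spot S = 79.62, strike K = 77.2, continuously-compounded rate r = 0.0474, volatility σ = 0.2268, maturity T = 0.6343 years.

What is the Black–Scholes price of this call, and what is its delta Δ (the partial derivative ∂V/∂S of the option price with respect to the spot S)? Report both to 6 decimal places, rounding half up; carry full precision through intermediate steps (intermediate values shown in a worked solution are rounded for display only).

price = 8.226048
Δ = 0.665545

σ√T = 0.2268·√0.6343 = 0.180630
d₁ = (ln(S/K) + (r+σ²/2)T) / (σ√T) = (ln(79.62/77.2) + (0.0474+0.2268²/2)·0.6343) / 0.180630 = (0.030866 + 0.046379) / 0.180630 = 0.427643
d₂ = d₁ − σ√T = 0.427643 − 0.180630 = 0.247013
e^{−rT} = e^{−0.0474·0.6343} = 0.970382
N(d₁) = 0.665545,  N(d₂) = 0.597551
Call price V = S·N(d₁) − K·e^{−rT}·N(d₂) = 52.990662 − 44.764614 = 8.226048
Δ = N(d₁) = 0.665545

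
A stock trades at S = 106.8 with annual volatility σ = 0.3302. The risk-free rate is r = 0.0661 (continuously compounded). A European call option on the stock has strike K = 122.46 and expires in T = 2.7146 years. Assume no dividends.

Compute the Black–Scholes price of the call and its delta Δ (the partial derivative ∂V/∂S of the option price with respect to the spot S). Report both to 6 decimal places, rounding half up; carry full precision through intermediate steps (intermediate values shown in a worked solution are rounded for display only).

σ√T = 0.3302·√2.7146 = 0.544039
d₁ = (ln(S/K) + (r+σ²/2)T) / (σ√T) = (ln(106.8/122.46) + (0.0661+0.3302²/2)·2.7146) / 0.544039 = (-0.136827 + 0.327424) / 0.544039 = 0.350338
d₂ = d₁ − σ√T = 0.350338 − 0.544039 = -0.193701
e^{−rT} = e^{−0.0661·2.7146} = 0.835742
N(d₁) = 0.636958,  N(d₂) = 0.423205
Call price V = S·N(d₁) − K·e^{−rT}·N(d₂) = 68.027074 − 43.312931 = 24.714143
Δ = N(d₁) = 0.636958

price = 24.714143
Δ = 0.636958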